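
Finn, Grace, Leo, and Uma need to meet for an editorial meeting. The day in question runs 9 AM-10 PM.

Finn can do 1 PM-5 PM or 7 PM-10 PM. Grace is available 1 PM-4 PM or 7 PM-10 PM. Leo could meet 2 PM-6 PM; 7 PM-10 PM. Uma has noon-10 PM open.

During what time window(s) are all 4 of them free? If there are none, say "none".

Finn ∩ Grace: 13:00-16:00, 19:00-22:00.
Finn ∩ Grace ∩ Leo: 14:00-16:00, 19:00-22:00.
Finn ∩ Grace ∩ Leo ∩ Uma: 14:00-16:00, 19:00-22:00.
So the common availability across everyone is 14:00-16:00, 19:00-22:00.

14:00-16:00, 19:00-22:00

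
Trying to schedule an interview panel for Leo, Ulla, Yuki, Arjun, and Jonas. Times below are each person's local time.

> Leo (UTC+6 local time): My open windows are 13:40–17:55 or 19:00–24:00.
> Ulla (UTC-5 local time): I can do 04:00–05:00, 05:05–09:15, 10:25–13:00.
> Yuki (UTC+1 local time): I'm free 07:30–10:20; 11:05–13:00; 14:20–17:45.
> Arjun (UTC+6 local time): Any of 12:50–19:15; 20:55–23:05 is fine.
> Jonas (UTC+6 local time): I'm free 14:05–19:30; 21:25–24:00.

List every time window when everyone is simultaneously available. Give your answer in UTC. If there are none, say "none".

09:00-09:20, 10:05-11:55, 15:25-16:45

Leo in UTC: 07:40-11:55, 13:00-18:00 (subtract 6h to convert from UTC+6).
Ulla in UTC: 09:00-10:00, 10:05-14:15, 15:25-18:00 (add 5h to convert from UTC-5).
Yuki in UTC: 06:30-09:20, 10:05-12:00, 13:20-16:45 (subtract 1h to convert from UTC+1).
Arjun in UTC: 06:50-13:15, 14:55-17:05 (subtract 6h to convert from UTC+6).
Jonas in UTC: 08:05-13:30, 15:25-18:00 (subtract 6h to convert from UTC+6).
Leo ∩ Ulla: 09:00-10:00, 10:05-11:55, 13:00-14:15, 15:25-18:00.
Leo ∩ Ulla ∩ Yuki: 09:00-09:20, 10:05-11:55, 13:20-14:15, 15:25-16:45.
Leo ∩ Ulla ∩ Yuki ∩ Arjun: 09:00-09:20, 10:05-11:55, 15:25-16:45.
Leo ∩ Ulla ∩ Yuki ∩ Arjun ∩ Jonas: 09:00-09:20, 10:05-11:55, 15:25-16:45.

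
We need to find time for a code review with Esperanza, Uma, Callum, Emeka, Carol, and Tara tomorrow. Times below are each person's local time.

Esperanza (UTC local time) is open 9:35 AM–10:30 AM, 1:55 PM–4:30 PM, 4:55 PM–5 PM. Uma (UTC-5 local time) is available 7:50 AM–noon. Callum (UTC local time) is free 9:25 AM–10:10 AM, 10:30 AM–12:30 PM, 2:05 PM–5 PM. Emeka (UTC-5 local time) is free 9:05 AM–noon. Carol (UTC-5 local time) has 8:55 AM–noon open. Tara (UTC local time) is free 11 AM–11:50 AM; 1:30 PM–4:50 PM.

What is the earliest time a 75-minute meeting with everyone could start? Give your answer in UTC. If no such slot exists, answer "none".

14:05

Esperanza in UTC: 09:35-10:30, 13:55-16:30, 16:55-17:00.
Uma in UTC: 12:50-17:00 (add 5h to convert from UTC-5).
Callum in UTC: 09:25-10:10, 10:30-12:30, 14:05-17:00.
Emeka in UTC: 14:05-17:00 (add 5h to convert from UTC-5).
Carol in UTC: 13:55-17:00 (add 5h to convert from UTC-5).
Tara in UTC: 11:00-11:50, 13:30-16:50.
Esperanza ∩ Uma: 13:55-16:30, 16:55-17:00.
Esperanza ∩ Uma ∩ Callum: 14:05-16:30, 16:55-17:00.
Esperanza ∩ Uma ∩ Callum ∩ Emeka: 14:05-16:30, 16:55-17:00.
Esperanza ∩ Uma ∩ Callum ∩ Emeka ∩ Carol: 14:05-16:30, 16:55-17:00.
Esperanza ∩ Uma ∩ Callum ∩ Emeka ∩ Carol ∩ Tara: 14:05-16:30.
The first common window of at least 75 minutes is 14:05-16:30, so the earliest start is 14:05.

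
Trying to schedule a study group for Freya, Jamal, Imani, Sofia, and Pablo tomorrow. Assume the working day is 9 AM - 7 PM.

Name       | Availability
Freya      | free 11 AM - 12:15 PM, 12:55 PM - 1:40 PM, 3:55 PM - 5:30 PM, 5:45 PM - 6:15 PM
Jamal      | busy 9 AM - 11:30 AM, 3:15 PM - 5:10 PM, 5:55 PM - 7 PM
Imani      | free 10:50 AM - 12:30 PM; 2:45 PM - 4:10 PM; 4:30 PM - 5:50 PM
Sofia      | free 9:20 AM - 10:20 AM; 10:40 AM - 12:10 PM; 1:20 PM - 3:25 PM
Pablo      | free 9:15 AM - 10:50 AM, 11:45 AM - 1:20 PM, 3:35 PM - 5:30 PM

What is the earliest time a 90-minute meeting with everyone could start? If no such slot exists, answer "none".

Freya free: 11:00-12:15, 12:55-13:40, 15:55-17:30, 17:45-18:15.
Jamal free: 11:30-15:15, 17:10-17:55 (invert busy blocks within the working day).
Imani free: 10:50-12:30, 14:45-16:10, 16:30-17:50.
Sofia free: 09:20-10:20, 10:40-12:10, 13:20-15:25.
Pablo free: 09:15-10:50, 11:45-13:20, 15:35-17:30.
Freya ∩ Jamal: 11:30-12:15, 12:55-13:40, 17:10-17:30, 17:45-17:55.
Freya ∩ Jamal ∩ Imani: 11:30-12:15, 17:10-17:30, 17:45-17:50.
Freya ∩ Jamal ∩ Imani ∩ Sofia: 11:30-12:10.
Freya ∩ Jamal ∩ Imani ∩ Sofia ∩ Pablo: 11:45-12:10.
No common window is at least 90 minutes long.

none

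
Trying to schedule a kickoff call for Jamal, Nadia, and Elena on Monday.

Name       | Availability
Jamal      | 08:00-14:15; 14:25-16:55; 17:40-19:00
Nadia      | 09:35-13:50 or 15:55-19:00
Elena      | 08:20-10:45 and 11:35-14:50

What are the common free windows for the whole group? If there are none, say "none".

Jamal ∩ Nadia: 09:35-13:50, 15:55-16:55, 17:40-19:00.
Jamal ∩ Nadia ∩ Elena: 09:35-10:45, 11:35-13:50.

09:35-10:45, 11:35-13:50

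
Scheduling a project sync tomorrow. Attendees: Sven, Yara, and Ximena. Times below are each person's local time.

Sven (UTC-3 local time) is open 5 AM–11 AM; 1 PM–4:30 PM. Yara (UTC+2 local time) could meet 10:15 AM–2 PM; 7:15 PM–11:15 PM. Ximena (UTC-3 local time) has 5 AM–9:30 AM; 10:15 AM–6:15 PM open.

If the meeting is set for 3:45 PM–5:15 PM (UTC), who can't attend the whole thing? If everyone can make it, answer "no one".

Sven, Yara

Sven in UTC: 08:00-14:00, 16:00-19:30 (add 3h to convert from UTC-3).
Yara in UTC: 08:15-12:00, 17:15-21:15 (subtract 2h to convert from UTC+2).
Ximena in UTC: 08:00-12:30, 13:15-21:15 (add 3h to convert from UTC-3).
Sven: not fully free for 15:45-17:15. Yara: not fully free for 15:45-17:15. Ximena: free for 15:45-17:15.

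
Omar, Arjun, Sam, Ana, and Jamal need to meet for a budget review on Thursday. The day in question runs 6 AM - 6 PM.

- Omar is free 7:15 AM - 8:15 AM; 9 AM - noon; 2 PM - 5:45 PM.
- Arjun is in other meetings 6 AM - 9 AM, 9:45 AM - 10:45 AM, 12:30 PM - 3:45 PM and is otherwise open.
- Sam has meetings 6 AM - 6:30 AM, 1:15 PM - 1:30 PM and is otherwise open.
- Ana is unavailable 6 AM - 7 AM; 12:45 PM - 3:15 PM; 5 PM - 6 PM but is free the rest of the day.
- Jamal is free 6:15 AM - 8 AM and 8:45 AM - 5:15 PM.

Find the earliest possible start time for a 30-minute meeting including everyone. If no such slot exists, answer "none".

Omar free: 07:15-08:15, 09:00-12:00, 14:00-17:45.
Arjun free: 09:00-09:45, 10:45-12:30, 15:45-18:00 (invert busy blocks within the working day).
Sam free: 06:30-13:15, 13:30-18:00 (invert busy blocks within the working day).
Ana free: 07:00-12:45, 15:15-17:00 (invert busy blocks within the working day).
Jamal free: 06:15-08:00, 08:45-17:15.
Omar ∩ Arjun: 09:00-09:45, 10:45-12:00, 15:45-17:45.
Omar ∩ Arjun ∩ Sam: 09:00-09:45, 10:45-12:00, 15:45-17:45.
Omar ∩ Arjun ∩ Sam ∩ Ana: 09:00-09:45, 10:45-12:00, 15:45-17:00.
Omar ∩ Arjun ∩ Sam ∩ Ana ∩ Jamal: 09:00-09:45, 10:45-12:00, 15:45-17:00.
Those are the intersection windows.
The first common window of at least 30 minutes is 09:00-09:45, so the earliest start is 09:00.

09:00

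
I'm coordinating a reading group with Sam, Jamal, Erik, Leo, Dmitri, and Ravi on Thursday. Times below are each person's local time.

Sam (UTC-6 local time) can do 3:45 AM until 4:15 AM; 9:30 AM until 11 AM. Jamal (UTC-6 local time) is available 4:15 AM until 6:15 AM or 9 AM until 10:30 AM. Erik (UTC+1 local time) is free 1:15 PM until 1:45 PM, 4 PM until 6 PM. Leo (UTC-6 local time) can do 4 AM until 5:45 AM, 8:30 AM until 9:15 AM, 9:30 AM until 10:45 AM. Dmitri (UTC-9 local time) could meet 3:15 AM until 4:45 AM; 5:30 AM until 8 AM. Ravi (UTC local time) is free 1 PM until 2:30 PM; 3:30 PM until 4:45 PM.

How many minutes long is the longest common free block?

Sam in UTC: 09:45-10:15, 15:30-17:00 (add 6h to convert from UTC-6).
Jamal in UTC: 10:15-12:15, 15:00-16:30 (add 6h to convert from UTC-6).
Erik in UTC: 12:15-12:45, 15:00-17:00 (subtract 1h to convert from UTC+1).
Leo in UTC: 10:00-11:45, 14:30-15:15, 15:30-16:45 (add 6h to convert from UTC-6).
Dmitri in UTC: 12:15-13:45, 14:30-17:00 (add 9h to convert from UTC-9).
Ravi in UTC: 13:00-14:30, 15:30-16:45.
Sam ∩ Jamal: 15:30-16:30.
Sam ∩ Jamal ∩ Erik: 15:30-16:30.
Sam ∩ Jamal ∩ Erik ∩ Leo: 15:30-16:30.
Sam ∩ Jamal ∩ Erik ∩ Leo ∩ Dmitri: 15:30-16:30.
Sam ∩ Jamal ∩ Erik ∩ Leo ∩ Dmitri ∩ Ravi: 15:30-16:30.
The longest is 15:30-16:30 at 60 minutes.

60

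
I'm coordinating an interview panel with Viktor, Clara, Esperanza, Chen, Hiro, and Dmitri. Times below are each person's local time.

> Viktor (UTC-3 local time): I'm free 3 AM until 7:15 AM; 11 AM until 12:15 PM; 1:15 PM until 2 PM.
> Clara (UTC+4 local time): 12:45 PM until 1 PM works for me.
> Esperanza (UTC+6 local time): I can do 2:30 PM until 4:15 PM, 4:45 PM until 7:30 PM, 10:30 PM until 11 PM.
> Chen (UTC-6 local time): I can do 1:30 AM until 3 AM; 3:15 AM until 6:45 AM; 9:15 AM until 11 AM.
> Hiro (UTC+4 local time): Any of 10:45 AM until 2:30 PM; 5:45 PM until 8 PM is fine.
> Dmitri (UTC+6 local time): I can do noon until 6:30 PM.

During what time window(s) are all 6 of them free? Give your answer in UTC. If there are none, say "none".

08:45-09:00

Viktor in UTC: 06:00-10:15, 14:00-15:15, 16:15-17:00 (add 3h to convert from UTC-3).
Clara in UTC: 08:45-09:00 (subtract 4h to convert from UTC+4).
Esperanza in UTC: 08:30-10:15, 10:45-13:30, 16:30-17:00 (subtract 6h to convert from UTC+6).
Chen in UTC: 07:30-09:00, 09:15-12:45, 15:15-17:00 (add 6h to convert from UTC-6).
Hiro in UTC: 06:45-10:30, 13:45-16:00 (subtract 4h to convert from UTC+4).
Dmitri in UTC: 06:00-12:30 (subtract 6h to convert from UTC+6).
Viktor ∩ Clara: 08:45-09:00.
Viktor ∩ Clara ∩ Esperanza: 08:45-09:00.
Viktor ∩ Clara ∩ Esperanza ∩ Chen: 08:45-09:00.
Viktor ∩ Clara ∩ Esperanza ∩ Chen ∩ Hiro: 08:45-09:00.
Viktor ∩ Clara ∩ Esperanza ∩ Chen ∩ Hiro ∩ Dmitri: 08:45-09:00.
Those are the intersection windows.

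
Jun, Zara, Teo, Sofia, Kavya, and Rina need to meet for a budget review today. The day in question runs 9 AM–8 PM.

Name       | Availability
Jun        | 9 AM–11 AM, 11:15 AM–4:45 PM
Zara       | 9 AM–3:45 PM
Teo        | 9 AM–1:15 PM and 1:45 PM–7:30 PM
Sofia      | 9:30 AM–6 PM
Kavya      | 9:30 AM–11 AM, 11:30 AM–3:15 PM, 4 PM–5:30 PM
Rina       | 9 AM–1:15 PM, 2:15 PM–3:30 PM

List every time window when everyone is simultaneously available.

09:30-11:00, 11:30-13:15, 14:15-15:15

Jun ∩ Zara: 09:00-11:00, 11:15-15:45.
Jun ∩ Zara ∩ Teo: 09:00-11:00, 11:15-13:15, 13:45-15:45.
Jun ∩ Zara ∩ Teo ∩ Sofia: 09:30-11:00, 11:15-13:15, 13:45-15:45.
Jun ∩ Zara ∩ Teo ∩ Sofia ∩ Kavya: 09:30-11:00, 11:30-13:15, 13:45-15:15.
Jun ∩ Zara ∩ Teo ∩ Sofia ∩ Kavya ∩ Rina: 09:30-11:00, 11:30-13:15, 14:15-15:15.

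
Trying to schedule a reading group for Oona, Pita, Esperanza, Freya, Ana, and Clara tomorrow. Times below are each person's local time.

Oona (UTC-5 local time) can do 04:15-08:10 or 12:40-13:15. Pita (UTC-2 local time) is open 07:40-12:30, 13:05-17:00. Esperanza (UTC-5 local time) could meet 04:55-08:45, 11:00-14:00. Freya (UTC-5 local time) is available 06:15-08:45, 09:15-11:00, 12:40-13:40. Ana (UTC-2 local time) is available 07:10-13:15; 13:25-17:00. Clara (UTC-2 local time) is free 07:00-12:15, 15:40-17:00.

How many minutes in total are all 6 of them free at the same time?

Oona in UTC: 09:15-13:10, 17:40-18:15 (add 5h to convert from UTC-5).
Pita in UTC: 09:40-14:30, 15:05-19:00 (add 2h to convert from UTC-2).
Esperanza in UTC: 09:55-13:45, 16:00-19:00 (add 5h to convert from UTC-5).
Freya in UTC: 11:15-13:45, 14:15-16:00, 17:40-18:40 (add 5h to convert from UTC-5).
Ana in UTC: 09:10-15:15, 15:25-19:00 (add 2h to convert from UTC-2).
Clara in UTC: 09:00-14:15, 17:40-19:00 (add 2h to convert from UTC-2).
Oona ∩ Pita: 09:40-13:10, 17:40-18:15.
Oona ∩ Pita ∩ Esperanza: 09:55-13:10, 17:40-18:15.
Oona ∩ Pita ∩ Esperanza ∩ Freya: 11:15-13:10, 17:40-18:15.
Oona ∩ Pita ∩ Esperanza ∩ Freya ∩ Ana: 11:15-13:10, 17:40-18:15.
Oona ∩ Pita ∩ Esperanza ∩ Freya ∩ Ana ∩ Clara: 11:15-13:10, 17:40-18:15.
Summing the common windows: 115 + 35 = 150 minutes.

150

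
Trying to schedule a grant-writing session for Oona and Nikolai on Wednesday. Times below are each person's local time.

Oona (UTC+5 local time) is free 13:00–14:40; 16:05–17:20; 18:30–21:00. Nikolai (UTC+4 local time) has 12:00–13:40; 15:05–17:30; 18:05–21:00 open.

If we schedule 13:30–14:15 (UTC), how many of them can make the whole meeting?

Oona in UTC: 08:00-09:40, 11:05-12:20, 13:30-16:00 (subtract 5h to convert from UTC+5).
Nikolai in UTC: 08:00-09:40, 11:05-13:30, 14:05-17:00 (subtract 4h to convert from UTC+4).
Oona can make the full 13:30-14:15 slot — that's 1.

1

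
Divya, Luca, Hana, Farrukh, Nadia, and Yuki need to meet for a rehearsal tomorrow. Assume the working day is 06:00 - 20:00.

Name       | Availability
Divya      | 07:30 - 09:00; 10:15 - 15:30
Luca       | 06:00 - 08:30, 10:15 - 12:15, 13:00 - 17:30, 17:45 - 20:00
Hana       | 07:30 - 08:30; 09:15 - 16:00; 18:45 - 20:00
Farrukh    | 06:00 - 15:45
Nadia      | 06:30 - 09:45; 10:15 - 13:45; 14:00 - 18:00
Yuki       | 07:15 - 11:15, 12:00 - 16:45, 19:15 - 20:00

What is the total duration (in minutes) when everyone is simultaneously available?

270

Divya ∩ Luca: 07:30-08:30, 10:15-12:15, 13:00-15:30.
Divya ∩ Luca ∩ Hana: 07:30-08:30, 10:15-12:15, 13:00-15:30.
Divya ∩ Luca ∩ Hana ∩ Farrukh: 07:30-08:30, 10:15-12:15, 13:00-15:30.
Divya ∩ Luca ∩ Hana ∩ Farrukh ∩ Nadia: 07:30-08:30, 10:15-12:15, 13:00-13:45, 14:00-15:30.
Divya ∩ Luca ∩ Hana ∩ Farrukh ∩ Nadia ∩ Yuki: 07:30-08:30, 10:15-11:15, 12:00-12:15, 13:00-13:45, 14:00-15:30.
So the common availability across everyone is 07:30-08:30, 10:15-11:15, 12:00-12:15, 13:00-13:45, 14:00-15:30.
Summing the common windows: 60 + 60 + 15 + 45 + 90 = 270 minutes.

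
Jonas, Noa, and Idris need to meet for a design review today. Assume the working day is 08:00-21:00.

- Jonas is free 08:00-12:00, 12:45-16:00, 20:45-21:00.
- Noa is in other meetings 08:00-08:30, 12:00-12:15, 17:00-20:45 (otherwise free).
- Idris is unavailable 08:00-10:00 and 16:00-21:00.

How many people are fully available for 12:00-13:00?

1

Jonas free: 08:00-12:00, 12:45-16:00, 20:45-21:00.
Noa free: 08:30-12:00, 12:15-17:00, 20:45-21:00 (invert busy blocks within the working day).
Idris free: 10:00-16:00 (invert busy blocks within the working day).
Idris can make the full 12:00-13:00 slot — that's 1.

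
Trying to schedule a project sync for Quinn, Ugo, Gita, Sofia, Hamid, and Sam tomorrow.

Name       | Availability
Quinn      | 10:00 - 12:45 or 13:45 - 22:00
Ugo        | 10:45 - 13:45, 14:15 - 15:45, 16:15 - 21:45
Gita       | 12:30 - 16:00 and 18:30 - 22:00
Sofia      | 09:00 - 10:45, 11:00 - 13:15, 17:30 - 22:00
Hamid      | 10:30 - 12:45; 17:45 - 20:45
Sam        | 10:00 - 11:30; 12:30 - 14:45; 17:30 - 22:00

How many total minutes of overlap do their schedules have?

Quinn ∩ Ugo: 10:45-12:45, 14:15-15:45, 16:15-21:45.
Quinn ∩ Ugo ∩ Gita: 12:30-12:45, 14:15-15:45, 18:30-21:45.
Quinn ∩ Ugo ∩ Gita ∩ Sofia: 12:30-12:45, 18:30-21:45.
Quinn ∩ Ugo ∩ Gita ∩ Sofia ∩ Hamid: 12:30-12:45, 18:30-20:45.
Quinn ∩ Ugo ∩ Gita ∩ Sofia ∩ Hamid ∩ Sam: 12:30-12:45, 18:30-20:45.
Summing the common windows: 15 + 135 = 150 minutes.

150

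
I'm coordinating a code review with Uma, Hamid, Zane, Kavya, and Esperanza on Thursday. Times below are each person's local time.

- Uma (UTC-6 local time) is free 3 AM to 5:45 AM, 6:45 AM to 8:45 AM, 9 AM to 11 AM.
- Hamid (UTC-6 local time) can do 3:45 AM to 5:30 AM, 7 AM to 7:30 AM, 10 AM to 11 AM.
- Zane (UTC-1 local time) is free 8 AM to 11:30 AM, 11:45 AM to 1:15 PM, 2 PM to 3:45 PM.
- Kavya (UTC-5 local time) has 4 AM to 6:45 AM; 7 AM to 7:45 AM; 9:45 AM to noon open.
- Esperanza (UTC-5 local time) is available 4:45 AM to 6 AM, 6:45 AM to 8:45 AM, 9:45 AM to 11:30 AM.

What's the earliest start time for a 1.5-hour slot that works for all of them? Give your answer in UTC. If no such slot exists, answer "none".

none

Uma in UTC: 09:00-11:45, 12:45-14:45, 15:00-17:00 (add 6h to convert from UTC-6).
Hamid in UTC: 09:45-11:30, 13:00-13:30, 16:00-17:00 (add 6h to convert from UTC-6).
Zane in UTC: 09:00-12:30, 12:45-14:15, 15:00-16:45 (add 1h to convert from UTC-1).
Kavya in UTC: 09:00-11:45, 12:00-12:45, 14:45-17:00 (add 5h to convert from UTC-5).
Esperanza in UTC: 09:45-11:00, 11:45-13:45, 14:45-16:30 (add 5h to convert from UTC-5).
Uma ∩ Hamid: 09:45-11:30, 13:00-13:30, 16:00-17:00.
Uma ∩ Hamid ∩ Zane: 09:45-11:30, 13:00-13:30, 16:00-16:45.
Uma ∩ Hamid ∩ Zane ∩ Kavya: 09:45-11:30, 16:00-16:45.
Uma ∩ Hamid ∩ Zane ∩ Kavya ∩ Esperanza: 09:45-11:00, 16:00-16:30.
No common window is at least 90 minutes long.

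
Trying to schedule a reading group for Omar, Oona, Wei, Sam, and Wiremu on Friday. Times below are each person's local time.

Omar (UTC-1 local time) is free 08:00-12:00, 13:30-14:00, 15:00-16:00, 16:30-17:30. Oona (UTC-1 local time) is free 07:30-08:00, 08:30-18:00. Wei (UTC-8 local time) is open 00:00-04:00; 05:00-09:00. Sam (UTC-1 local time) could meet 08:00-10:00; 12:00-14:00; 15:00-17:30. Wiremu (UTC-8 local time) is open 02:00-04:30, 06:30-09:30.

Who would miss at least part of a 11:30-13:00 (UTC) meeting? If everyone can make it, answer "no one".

Sam, Wei, Wiremu

Omar in UTC: 09:00-13:00, 14:30-15:00, 16:00-17:00, 17:30-18:30 (add 1h to convert from UTC-1).
Oona in UTC: 08:30-09:00, 09:30-19:00 (add 1h to convert from UTC-1).
Wei in UTC: 08:00-12:00, 13:00-17:00 (add 8h to convert from UTC-8).
Sam in UTC: 09:00-11:00, 13:00-15:00, 16:00-18:30 (add 1h to convert from UTC-1).
Wiremu in UTC: 10:00-12:30, 14:30-17:30 (add 8h to convert from UTC-8).
Omar: free for 11:30-13:00. Oona: free for 11:30-13:00. Wei: not fully free for 11:30-13:00. Sam: not fully free for 11:30-13:00. Wiremu: not fully free for 11:30-13:00.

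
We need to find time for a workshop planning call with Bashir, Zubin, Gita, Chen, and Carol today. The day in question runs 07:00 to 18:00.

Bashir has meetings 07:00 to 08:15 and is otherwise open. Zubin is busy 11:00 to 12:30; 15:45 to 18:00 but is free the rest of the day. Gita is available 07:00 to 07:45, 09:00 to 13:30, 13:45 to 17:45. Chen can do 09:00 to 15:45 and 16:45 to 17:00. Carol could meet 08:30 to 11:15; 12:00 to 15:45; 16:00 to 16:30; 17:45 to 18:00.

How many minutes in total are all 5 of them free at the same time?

300

Bashir free: 08:15-18:00 (invert busy blocks within the working day).
Zubin free: 07:00-11:00, 12:30-15:45 (invert busy blocks within the working day).
Gita free: 07:00-07:45, 09:00-13:30, 13:45-17:45.
Chen free: 09:00-15:45, 16:45-17:00.
Carol free: 08:30-11:15, 12:00-15:45, 16:00-16:30, 17:45-18:00.
Bashir ∩ Zubin: 08:15-11:00, 12:30-15:45.
Bashir ∩ Zubin ∩ Gita: 09:00-11:00, 12:30-13:30, 13:45-15:45.
Bashir ∩ Zubin ∩ Gita ∩ Chen: 09:00-11:00, 12:30-13:30, 13:45-15:45.
Bashir ∩ Zubin ∩ Gita ∩ Chen ∩ Carol: 09:00-11:00, 12:30-13:30, 13:45-15:45.
Summing the common windows: 120 + 60 + 120 = 300 minutes.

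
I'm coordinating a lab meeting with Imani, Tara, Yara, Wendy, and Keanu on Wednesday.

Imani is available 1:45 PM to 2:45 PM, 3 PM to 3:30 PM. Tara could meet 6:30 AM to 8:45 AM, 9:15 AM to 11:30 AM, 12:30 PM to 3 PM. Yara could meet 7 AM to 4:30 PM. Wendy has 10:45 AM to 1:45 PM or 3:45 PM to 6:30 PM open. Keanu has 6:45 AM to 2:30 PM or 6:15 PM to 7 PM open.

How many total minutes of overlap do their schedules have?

Imani ∩ Tara: 13:45-14:45.
Imani ∩ Tara ∩ Yara: 13:45-14:45.
Imani ∩ Tara ∩ Yara ∩ Wendy: ∅.
Imani ∩ Tara ∩ Yara ∩ Wendy ∩ Keanu: ∅.
There is no time when everyone is free.
There is no common window, so the total is 0 minutes.

0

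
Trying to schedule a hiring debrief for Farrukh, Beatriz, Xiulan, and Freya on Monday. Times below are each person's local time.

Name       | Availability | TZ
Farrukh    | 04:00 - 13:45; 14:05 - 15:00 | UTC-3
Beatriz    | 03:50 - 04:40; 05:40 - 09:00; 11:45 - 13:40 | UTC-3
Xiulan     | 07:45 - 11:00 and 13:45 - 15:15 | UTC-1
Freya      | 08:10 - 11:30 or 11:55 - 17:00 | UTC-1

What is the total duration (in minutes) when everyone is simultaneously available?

Farrukh in UTC: 07:00-16:45, 17:05-18:00 (add 3h to convert from UTC-3).
Beatriz in UTC: 06:50-07:40, 08:40-12:00, 14:45-16:40 (add 3h to convert from UTC-3).
Xiulan in UTC: 08:45-12:00, 14:45-16:15 (add 1h to convert from UTC-1).
Freya in UTC: 09:10-12:30, 12:55-18:00 (add 1h to convert from UTC-1).
Farrukh ∩ Beatriz: 07:00-07:40, 08:40-12:00, 14:45-16:40.
Farrukh ∩ Beatriz ∩ Xiulan: 08:45-12:00, 14:45-16:15.
Farrukh ∩ Beatriz ∩ Xiulan ∩ Freya: 09:10-12:00, 14:45-16:15.
Summing the common windows: 170 + 90 = 260 minutes.

260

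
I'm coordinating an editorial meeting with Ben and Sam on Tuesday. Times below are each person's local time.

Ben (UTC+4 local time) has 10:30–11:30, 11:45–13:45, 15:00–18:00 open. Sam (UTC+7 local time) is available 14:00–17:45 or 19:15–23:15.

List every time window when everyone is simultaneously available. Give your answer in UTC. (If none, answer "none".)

Ben in UTC: 06:30-07:30, 07:45-09:45, 11:00-14:00 (subtract 4h to convert from UTC+4).
Sam in UTC: 07:00-10:45, 12:15-16:15 (subtract 7h to convert from UTC+7).
Ben ∩ Sam: 07:00-07:30, 07:45-09:45, 12:15-14:00.

07:00-07:30, 07:45-09:45, 12:15-14:00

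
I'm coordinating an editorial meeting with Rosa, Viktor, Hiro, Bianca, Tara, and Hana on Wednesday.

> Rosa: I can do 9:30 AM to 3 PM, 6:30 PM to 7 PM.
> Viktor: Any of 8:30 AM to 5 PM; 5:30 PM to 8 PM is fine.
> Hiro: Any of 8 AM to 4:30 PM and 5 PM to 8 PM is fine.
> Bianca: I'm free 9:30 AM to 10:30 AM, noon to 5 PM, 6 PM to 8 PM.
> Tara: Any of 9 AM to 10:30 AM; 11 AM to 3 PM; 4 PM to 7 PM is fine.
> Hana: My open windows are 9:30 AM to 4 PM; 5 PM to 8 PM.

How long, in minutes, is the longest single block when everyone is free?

Rosa ∩ Viktor: 09:30-15:00, 18:30-19:00.
Rosa ∩ Viktor ∩ Hiro: 09:30-15:00, 18:30-19:00.
Rosa ∩ Viktor ∩ Hiro ∩ Bianca: 09:30-10:30, 12:00-15:00, 18:30-19:00.
Rosa ∩ Viktor ∩ Hiro ∩ Bianca ∩ Tara: 09:30-10:30, 12:00-15:00, 18:30-19:00.
Rosa ∩ Viktor ∩ Hiro ∩ Bianca ∩ Tara ∩ Hana: 09:30-10:30, 12:00-15:00, 18:30-19:00.
So the common availability across everyone is 09:30-10:30, 12:00-15:00, 18:30-19:00.
The longest is 12:00-15:00 at 180 minutes.

180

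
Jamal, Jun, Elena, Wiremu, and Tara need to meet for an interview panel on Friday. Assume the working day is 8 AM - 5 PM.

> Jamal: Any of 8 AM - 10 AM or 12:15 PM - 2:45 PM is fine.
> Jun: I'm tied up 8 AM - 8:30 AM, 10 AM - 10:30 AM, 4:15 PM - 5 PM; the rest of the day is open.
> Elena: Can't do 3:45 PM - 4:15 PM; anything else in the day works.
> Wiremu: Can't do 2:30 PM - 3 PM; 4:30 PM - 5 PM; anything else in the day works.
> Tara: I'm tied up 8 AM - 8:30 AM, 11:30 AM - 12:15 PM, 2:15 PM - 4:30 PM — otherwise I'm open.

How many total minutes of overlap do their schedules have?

210

Jamal free: 08:00-10:00, 12:15-14:45.
Jun free: 08:30-10:00, 10:30-16:15 (invert busy blocks within the working day).
Elena free: 08:00-15:45, 16:15-17:00 (invert busy blocks within the working day).
Wiremu free: 08:00-14:30, 15:00-16:30 (invert busy blocks within the working day).
Tara free: 08:30-11:30, 12:15-14:15, 16:30-17:00 (invert busy blocks within the working day).
Jamal ∩ Jun: 08:30-10:00, 12:15-14:45.
Jamal ∩ Jun ∩ Elena: 08:30-10:00, 12:15-14:45.
Jamal ∩ Jun ∩ Elena ∩ Wiremu: 08:30-10:00, 12:15-14:30.
Jamal ∩ Jun ∩ Elena ∩ Wiremu ∩ Tara: 08:30-10:00, 12:15-14:15.
Summing the common windows: 90 + 120 = 210 minutes.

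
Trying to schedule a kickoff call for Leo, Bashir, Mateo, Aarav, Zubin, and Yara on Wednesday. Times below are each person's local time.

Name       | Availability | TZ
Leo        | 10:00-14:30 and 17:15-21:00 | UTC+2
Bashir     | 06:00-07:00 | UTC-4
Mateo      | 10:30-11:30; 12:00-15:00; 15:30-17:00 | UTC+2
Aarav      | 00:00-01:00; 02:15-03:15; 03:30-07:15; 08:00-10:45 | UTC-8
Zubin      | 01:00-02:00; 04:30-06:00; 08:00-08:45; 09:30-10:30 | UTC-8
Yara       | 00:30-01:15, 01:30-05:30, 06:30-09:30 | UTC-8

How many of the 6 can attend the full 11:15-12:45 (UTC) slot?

Leo in UTC: 08:00-12:30, 15:15-19:00 (subtract 2h to convert from UTC+2).
Bashir in UTC: 10:00-11:00 (add 4h to convert from UTC-4).
Mateo in UTC: 08:30-09:30, 10:00-13:00, 13:30-15:00 (subtract 2h to convert from UTC+2).
Aarav in UTC: 08:00-09:00, 10:15-11:15, 11:30-15:15, 16:00-18:45 (add 8h to convert from UTC-8).
Zubin in UTC: 09:00-10:00, 12:30-14:00, 16:00-16:45, 17:30-18:30 (add 8h to convert from UTC-8).
Yara in UTC: 08:30-09:15, 09:30-13:30, 14:30-17:30 (add 8h to convert from UTC-8).
Mateo and Yara can make the full 11:15-12:45 slot — that's 2.

2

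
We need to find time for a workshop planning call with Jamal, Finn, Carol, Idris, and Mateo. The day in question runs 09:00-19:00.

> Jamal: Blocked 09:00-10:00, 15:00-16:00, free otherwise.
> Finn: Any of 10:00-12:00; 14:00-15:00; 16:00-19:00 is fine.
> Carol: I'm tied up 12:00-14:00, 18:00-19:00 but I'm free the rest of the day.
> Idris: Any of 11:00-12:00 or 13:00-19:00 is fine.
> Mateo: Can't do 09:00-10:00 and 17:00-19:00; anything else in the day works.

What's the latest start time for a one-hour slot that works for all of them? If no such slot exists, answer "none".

Jamal free: 10:00-15:00, 16:00-19:00 (invert busy blocks within the working day).
Finn free: 10:00-12:00, 14:00-15:00, 16:00-19:00.
Carol free: 09:00-12:00, 14:00-18:00 (invert busy blocks within the working day).
Idris free: 11:00-12:00, 13:00-19:00.
Mateo free: 10:00-17:00 (invert busy blocks within the working day).
Jamal ∩ Finn: 10:00-12:00, 14:00-15:00, 16:00-19:00.
Jamal ∩ Finn ∩ Carol: 10:00-12:00, 14:00-15:00, 16:00-18:00.
Jamal ∩ Finn ∩ Carol ∩ Idris: 11:00-12:00, 14:00-15:00, 16:00-18:00.
Jamal ∩ Finn ∩ Carol ∩ Idris ∩ Mateo: 11:00-12:00, 14:00-15:00, 16:00-17:00.
The last common window of at least 60 minutes is 16:00-17:00; a 60-minute meeting can start as late as 16:00 and still end by 17:00.

16:00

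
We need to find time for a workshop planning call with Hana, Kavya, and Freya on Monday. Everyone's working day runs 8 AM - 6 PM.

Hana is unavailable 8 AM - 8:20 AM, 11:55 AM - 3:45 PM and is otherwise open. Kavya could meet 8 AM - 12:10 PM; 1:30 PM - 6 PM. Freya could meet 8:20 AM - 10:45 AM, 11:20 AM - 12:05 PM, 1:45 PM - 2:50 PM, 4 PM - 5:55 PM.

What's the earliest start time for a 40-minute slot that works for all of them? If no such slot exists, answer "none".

08:20

Hana free: 08:20-11:55, 15:45-18:00 (invert busy blocks within the working day).
Kavya free: 08:00-12:10, 13:30-18:00.
Freya free: 08:20-10:45, 11:20-12:05, 13:45-14:50, 16:00-17:55.
Hana ∩ Kavya: 08:20-11:55, 15:45-18:00.
Hana ∩ Kavya ∩ Freya: 08:20-10:45, 11:20-11:55, 16:00-17:55.
Those are the intersection windows.
The first common window of at least 40 minutes is 08:20-10:45, so the earliest start is 08:20.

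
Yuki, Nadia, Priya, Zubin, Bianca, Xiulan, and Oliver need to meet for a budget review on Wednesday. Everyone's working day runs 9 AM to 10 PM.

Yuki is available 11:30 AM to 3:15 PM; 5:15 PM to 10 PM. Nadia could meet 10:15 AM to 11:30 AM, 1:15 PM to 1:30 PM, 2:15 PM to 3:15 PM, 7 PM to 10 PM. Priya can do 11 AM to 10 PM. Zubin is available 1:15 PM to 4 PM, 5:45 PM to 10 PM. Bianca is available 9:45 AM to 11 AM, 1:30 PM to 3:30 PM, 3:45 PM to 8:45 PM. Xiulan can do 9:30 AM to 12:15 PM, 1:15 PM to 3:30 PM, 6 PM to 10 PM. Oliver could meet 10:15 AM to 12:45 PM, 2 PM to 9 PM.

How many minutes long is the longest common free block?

105

Yuki ∩ Nadia: 13:15-13:30, 14:15-15:15, 19:00-22:00.
Yuki ∩ Nadia ∩ Priya: 13:15-13:30, 14:15-15:15, 19:00-22:00.
Yuki ∩ Nadia ∩ Priya ∩ Zubin: 13:15-13:30, 14:15-15:15, 19:00-22:00.
Yuki ∩ Nadia ∩ Priya ∩ Zubin ∩ Bianca: 14:15-15:15, 19:00-20:45.
Yuki ∩ Nadia ∩ Priya ∩ Zubin ∩ Bianca ∩ Xiulan: 14:15-15:15, 19:00-20:45.
Yuki ∩ Nadia ∩ Priya ∩ Zubin ∩ Bianca ∩ Xiulan ∩ Oliver: 14:15-15:15, 19:00-20:45.
The longest is 19:00-20:45 at 105 minutes.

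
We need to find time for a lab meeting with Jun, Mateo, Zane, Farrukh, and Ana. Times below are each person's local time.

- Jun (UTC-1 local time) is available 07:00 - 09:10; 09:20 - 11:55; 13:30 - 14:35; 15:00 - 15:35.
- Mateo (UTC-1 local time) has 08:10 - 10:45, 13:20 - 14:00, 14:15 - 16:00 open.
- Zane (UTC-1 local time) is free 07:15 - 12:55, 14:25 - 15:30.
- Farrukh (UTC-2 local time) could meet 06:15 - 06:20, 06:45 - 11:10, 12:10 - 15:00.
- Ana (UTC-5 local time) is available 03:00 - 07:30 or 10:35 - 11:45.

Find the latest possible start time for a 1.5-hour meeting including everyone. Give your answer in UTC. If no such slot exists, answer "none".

Jun in UTC: 08:00-10:10, 10:20-12:55, 14:30-15:35, 16:00-16:35 (add 1h to convert from UTC-1).
Mateo in UTC: 09:10-11:45, 14:20-15:00, 15:15-17:00 (add 1h to convert from UTC-1).
Zane in UTC: 08:15-13:55, 15:25-16:30 (add 1h to convert from UTC-1).
Farrukh in UTC: 08:15-08:20, 08:45-13:10, 14:10-17:00 (add 2h to convert from UTC-2).
Ana in UTC: 08:00-12:30, 15:35-16:45 (add 5h to convert from UTC-5).
Jun ∩ Mateo: 09:10-10:10, 10:20-11:45, 14:30-15:00, 15:15-15:35, 16:00-16:35.
Jun ∩ Mateo ∩ Zane: 09:10-10:10, 10:20-11:45, 15:25-15:35, 16:00-16:30.
Jun ∩ Mateo ∩ Zane ∩ Farrukh: 09:10-10:10, 10:20-11:45, 15:25-15:35, 16:00-16:30.
Jun ∩ Mateo ∩ Zane ∩ Farrukh ∩ Ana: 09:10-10:10, 10:20-11:45, 16:00-16:30.
No common window is at least 90 minutes long.

none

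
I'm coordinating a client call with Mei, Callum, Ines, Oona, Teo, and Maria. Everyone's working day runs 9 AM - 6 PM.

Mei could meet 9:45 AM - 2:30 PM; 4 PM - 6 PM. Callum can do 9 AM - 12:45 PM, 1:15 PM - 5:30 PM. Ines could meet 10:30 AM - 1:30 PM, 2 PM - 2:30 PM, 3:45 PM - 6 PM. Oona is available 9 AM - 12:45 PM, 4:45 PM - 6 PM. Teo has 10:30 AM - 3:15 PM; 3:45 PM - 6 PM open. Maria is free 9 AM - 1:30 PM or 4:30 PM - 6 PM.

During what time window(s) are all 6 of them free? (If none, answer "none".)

Mei ∩ Callum: 09:45-12:45, 13:15-14:30, 16:00-17:30.
Mei ∩ Callum ∩ Ines: 10:30-12:45, 13:15-13:30, 14:00-14:30, 16:00-17:30.
Mei ∩ Callum ∩ Ines ∩ Oona: 10:30-12:45, 16:45-17:30.
Mei ∩ Callum ∩ Ines ∩ Oona ∩ Teo: 10:30-12:45, 16:45-17:30.
Mei ∩ Callum ∩ Ines ∩ Oona ∩ Teo ∩ Maria: 10:30-12:45, 16:45-17:30.

10:30-12:45, 16:45-17:30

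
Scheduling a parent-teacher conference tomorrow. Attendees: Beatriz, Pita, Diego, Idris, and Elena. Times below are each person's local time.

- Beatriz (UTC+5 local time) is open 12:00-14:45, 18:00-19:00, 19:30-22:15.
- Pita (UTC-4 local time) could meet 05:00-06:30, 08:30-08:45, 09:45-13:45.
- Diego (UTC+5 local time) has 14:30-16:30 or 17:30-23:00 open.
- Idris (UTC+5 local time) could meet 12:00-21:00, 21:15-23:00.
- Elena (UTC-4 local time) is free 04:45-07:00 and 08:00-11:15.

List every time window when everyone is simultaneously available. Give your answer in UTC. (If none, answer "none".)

09:30-09:45, 13:45-14:00, 14:30-15:15

Beatriz in UTC: 07:00-09:45, 13:00-14:00, 14:30-17:15 (subtract 5h to convert from UTC+5).
Pita in UTC: 09:00-10:30, 12:30-12:45, 13:45-17:45 (add 4h to convert from UTC-4).
Diego in UTC: 09:30-11:30, 12:30-18:00 (subtract 5h to convert from UTC+5).
Idris in UTC: 07:00-16:00, 16:15-18:00 (subtract 5h to convert from UTC+5).
Elena in UTC: 08:45-11:00, 12:00-15:15 (add 4h to convert from UTC-4).
Beatriz ∩ Pita: 09:00-09:45, 13:45-14:00, 14:30-17:15.
Beatriz ∩ Pita ∩ Diego: 09:30-09:45, 13:45-14:00, 14:30-17:15.
Beatriz ∩ Pita ∩ Diego ∩ Idris: 09:30-09:45, 13:45-14:00, 14:30-16:00, 16:15-17:15.
Beatriz ∩ Pita ∩ Diego ∩ Idris ∩ Elena: 09:30-09:45, 13:45-14:00, 14:30-15:15.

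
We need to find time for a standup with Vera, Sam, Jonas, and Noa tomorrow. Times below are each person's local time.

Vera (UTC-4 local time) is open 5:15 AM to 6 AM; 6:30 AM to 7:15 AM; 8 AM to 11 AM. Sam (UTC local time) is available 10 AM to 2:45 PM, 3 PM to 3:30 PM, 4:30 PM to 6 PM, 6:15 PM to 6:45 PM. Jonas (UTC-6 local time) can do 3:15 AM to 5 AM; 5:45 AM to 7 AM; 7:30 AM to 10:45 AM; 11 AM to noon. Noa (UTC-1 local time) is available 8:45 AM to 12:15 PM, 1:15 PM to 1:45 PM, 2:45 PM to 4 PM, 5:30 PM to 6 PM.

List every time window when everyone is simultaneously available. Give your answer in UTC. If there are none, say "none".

Vera in UTC: 09:15-10:00, 10:30-11:15, 12:00-15:00 (add 4h to convert from UTC-4).
Sam in UTC: 10:00-14:45, 15:00-15:30, 16:30-18:00, 18:15-18:45.
Jonas in UTC: 09:15-11:00, 11:45-13:00, 13:30-16:45, 17:00-18:00 (add 6h to convert from UTC-6).
Noa in UTC: 09:45-13:15, 14:15-14:45, 15:45-17:00, 18:30-19:00 (add 1h to convert from UTC-1).
Vera ∩ Sam: 10:30-11:15, 12:00-14:45.
Vera ∩ Sam ∩ Jonas: 10:30-11:00, 12:00-13:00, 13:30-14:45.
Vera ∩ Sam ∩ Jonas ∩ Noa: 10:30-11:00, 12:00-13:00, 14:15-14:45.
So the common availability across everyone is 10:30-11:00, 12:00-13:00, 14:15-14:45.

10:30-11:00, 12:00-13:00, 14:15-14:45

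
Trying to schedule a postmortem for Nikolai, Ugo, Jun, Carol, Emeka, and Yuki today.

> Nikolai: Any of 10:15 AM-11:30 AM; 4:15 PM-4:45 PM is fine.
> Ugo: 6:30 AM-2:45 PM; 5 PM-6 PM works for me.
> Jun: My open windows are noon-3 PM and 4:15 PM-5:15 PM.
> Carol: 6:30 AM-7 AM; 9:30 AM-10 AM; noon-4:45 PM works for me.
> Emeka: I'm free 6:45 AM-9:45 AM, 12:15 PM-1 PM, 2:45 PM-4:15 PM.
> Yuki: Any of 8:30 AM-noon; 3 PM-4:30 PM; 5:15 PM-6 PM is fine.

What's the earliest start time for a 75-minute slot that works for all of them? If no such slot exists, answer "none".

none

Nikolai ∩ Ugo: 10:15-11:30.
Nikolai ∩ Ugo ∩ Jun: ∅.
Nikolai ∩ Ugo ∩ Jun ∩ Carol: ∅.
Nikolai ∩ Ugo ∩ Jun ∩ Carol ∩ Emeka: ∅.
Nikolai ∩ Ugo ∩ Jun ∩ Carol ∩ Emeka ∩ Yuki: ∅.
There is no time when everyone is free.
No common window is at least 75 minutes long.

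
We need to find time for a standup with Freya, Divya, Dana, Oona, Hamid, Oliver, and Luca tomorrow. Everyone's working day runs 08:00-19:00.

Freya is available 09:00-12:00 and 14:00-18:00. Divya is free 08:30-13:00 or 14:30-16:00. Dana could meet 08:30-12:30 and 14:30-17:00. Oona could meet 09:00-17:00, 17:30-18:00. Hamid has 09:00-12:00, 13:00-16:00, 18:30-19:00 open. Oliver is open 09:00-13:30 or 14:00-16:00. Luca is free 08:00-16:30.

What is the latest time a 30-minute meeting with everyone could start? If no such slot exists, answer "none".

15:30

Freya ∩ Divya: 09:00-12:00, 14:30-16:00.
Freya ∩ Divya ∩ Dana: 09:00-12:00, 14:30-16:00.
Freya ∩ Divya ∩ Dana ∩ Oona: 09:00-12:00, 14:30-16:00.
Freya ∩ Divya ∩ Dana ∩ Oona ∩ Hamid: 09:00-12:00, 14:30-16:00.
Freya ∩ Divya ∩ Dana ∩ Oona ∩ Hamid ∩ Oliver: 09:00-12:00, 14:30-16:00.
Freya ∩ Divya ∩ Dana ∩ Oona ∩ Hamid ∩ Oliver ∩ Luca: 09:00-12:00, 14:30-16:00.
Those are the intersection windows.
The last common window of at least 30 minutes is 14:30-16:00; a 30-minute meeting can start as late as 15:30 and still end by 16:00.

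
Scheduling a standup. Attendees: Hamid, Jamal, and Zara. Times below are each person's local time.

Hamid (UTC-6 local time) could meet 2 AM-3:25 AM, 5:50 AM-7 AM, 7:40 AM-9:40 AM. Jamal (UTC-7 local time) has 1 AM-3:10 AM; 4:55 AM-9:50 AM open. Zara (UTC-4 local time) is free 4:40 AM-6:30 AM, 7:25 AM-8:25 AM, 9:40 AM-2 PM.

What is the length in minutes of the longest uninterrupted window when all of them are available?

120

Hamid in UTC: 08:00-09:25, 11:50-13:00, 13:40-15:40 (add 6h to convert from UTC-6).
Jamal in UTC: 08:00-10:10, 11:55-16:50 (add 7h to convert from UTC-7).
Zara in UTC: 08:40-10:30, 11:25-12:25, 13:40-18:00 (add 4h to convert from UTC-4).
Hamid ∩ Jamal: 08:00-09:25, 11:55-13:00, 13:40-15:40.
Hamid ∩ Jamal ∩ Zara: 08:40-09:25, 11:55-12:25, 13:40-15:40.
The longest is 13:40-15:40 at 120 minutes.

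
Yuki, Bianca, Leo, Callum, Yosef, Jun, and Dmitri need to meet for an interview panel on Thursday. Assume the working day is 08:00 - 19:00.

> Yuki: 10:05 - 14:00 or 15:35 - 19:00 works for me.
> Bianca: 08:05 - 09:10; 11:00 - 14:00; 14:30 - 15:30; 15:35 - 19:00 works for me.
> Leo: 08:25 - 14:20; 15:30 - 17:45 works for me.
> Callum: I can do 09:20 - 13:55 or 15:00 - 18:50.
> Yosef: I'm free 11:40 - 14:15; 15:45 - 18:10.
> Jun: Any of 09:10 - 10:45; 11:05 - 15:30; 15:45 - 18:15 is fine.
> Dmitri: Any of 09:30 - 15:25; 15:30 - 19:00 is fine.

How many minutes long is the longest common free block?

Yuki ∩ Bianca: 11:00-14:00, 15:35-19:00.
Yuki ∩ Bianca ∩ Leo: 11:00-14:00, 15:35-17:45.
Yuki ∩ Bianca ∩ Leo ∩ Callum: 11:00-13:55, 15:35-17:45.
Yuki ∩ Bianca ∩ Leo ∩ Callum ∩ Yosef: 11:40-13:55, 15:45-17:45.
Yuki ∩ Bianca ∩ Leo ∩ Callum ∩ Yosef ∩ Jun: 11:40-13:55, 15:45-17:45.
Yuki ∩ Bianca ∩ Leo ∩ Callum ∩ Yosef ∩ Jun ∩ Dmitri: 11:40-13:55, 15:45-17:45.
The longest is 11:40-13:55 at 135 minutes.

135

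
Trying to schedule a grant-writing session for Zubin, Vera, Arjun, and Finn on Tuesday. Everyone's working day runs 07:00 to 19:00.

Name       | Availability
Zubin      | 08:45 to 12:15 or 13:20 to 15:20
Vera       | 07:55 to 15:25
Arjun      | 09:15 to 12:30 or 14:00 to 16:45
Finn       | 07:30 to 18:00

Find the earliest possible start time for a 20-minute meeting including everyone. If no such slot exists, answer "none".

09:15

Zubin ∩ Vera: 08:45-12:15, 13:20-15:20.
Zubin ∩ Vera ∩ Arjun: 09:15-12:15, 14:00-15:20.
Zubin ∩ Vera ∩ Arjun ∩ Finn: 09:15-12:15, 14:00-15:20.
The first common window of at least 20 minutes is 09:15-12:15, so the earliest start is 09:15.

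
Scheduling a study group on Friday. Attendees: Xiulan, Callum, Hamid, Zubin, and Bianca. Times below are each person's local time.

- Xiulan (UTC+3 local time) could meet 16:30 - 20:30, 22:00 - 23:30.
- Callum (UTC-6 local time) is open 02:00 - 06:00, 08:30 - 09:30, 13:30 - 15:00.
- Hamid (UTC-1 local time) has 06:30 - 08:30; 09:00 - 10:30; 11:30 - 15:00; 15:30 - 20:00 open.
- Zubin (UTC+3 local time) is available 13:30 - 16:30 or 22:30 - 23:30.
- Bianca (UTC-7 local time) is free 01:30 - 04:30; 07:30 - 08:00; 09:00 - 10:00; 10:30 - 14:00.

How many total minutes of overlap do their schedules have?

Xiulan in UTC: 13:30-17:30, 19:00-20:30 (subtract 3h to convert from UTC+3).
Callum in UTC: 08:00-12:00, 14:30-15:30, 19:30-21:00 (add 6h to convert from UTC-6).
Hamid in UTC: 07:30-09:30, 10:00-11:30, 12:30-16:00, 16:30-21:00 (add 1h to convert from UTC-1).
Zubin in UTC: 10:30-13:30, 19:30-20:30 (subtract 3h to convert from UTC+3).
Bianca in UTC: 08:30-11:30, 14:30-15:00, 16:00-17:00, 17:30-21:00 (add 7h to convert from UTC-7).
Xiulan ∩ Callum: 14:30-15:30, 19:30-20:30.
Xiulan ∩ Callum ∩ Hamid: 14:30-15:30, 19:30-20:30.
Xiulan ∩ Callum ∩ Hamid ∩ Zubin: 19:30-20:30.
Xiulan ∩ Callum ∩ Hamid ∩ Zubin ∩ Bianca: 19:30-20:30.
That's a single block of 60 minutes.

60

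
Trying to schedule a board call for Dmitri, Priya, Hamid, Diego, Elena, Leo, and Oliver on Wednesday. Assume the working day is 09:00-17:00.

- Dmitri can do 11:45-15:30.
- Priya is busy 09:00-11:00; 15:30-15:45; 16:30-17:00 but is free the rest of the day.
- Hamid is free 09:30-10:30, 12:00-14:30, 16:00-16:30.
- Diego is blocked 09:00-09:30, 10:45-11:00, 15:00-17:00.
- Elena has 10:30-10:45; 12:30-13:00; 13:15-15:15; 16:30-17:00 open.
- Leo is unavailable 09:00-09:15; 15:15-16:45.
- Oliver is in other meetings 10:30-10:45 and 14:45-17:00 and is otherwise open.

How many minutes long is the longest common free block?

Dmitri free: 11:45-15:30.
Priya free: 11:00-15:30, 15:45-16:30 (invert busy blocks within the working day).
Hamid free: 09:30-10:30, 12:00-14:30, 16:00-16:30.
Diego free: 09:30-10:45, 11:00-15:00 (invert busy blocks within the working day).
Elena free: 10:30-10:45, 12:30-13:00, 13:15-15:15, 16:30-17:00.
Leo free: 09:15-15:15, 16:45-17:00 (invert busy blocks within the working day).
Oliver free: 09:00-10:30, 10:45-14:45 (invert busy blocks within the working day).
Dmitri ∩ Priya: 11:45-15:30.
Dmitri ∩ Priya ∩ Hamid: 12:00-14:30.
Dmitri ∩ Priya ∩ Hamid ∩ Diego: 12:00-14:30.
Dmitri ∩ Priya ∩ Hamid ∩ Diego ∩ Elena: 12:30-13:00, 13:15-14:30.
Dmitri ∩ Priya ∩ Hamid ∩ Diego ∩ Elena ∩ Leo: 12:30-13:00, 13:15-14:30.
Dmitri ∩ Priya ∩ Hamid ∩ Diego ∩ Elena ∩ Leo ∩ Oliver: 12:30-13:00, 13:15-14:30.
So the common availability across everyone is 12:30-13:00, 13:15-14:30.
The longest is 13:15-14:30 at 75 minutes.

75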